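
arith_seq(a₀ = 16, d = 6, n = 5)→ [16, 22, 28, 34, 40]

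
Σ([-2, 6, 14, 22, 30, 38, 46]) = (-2) + 6 + 14 + 22 + 30 + 38 + 46
= 154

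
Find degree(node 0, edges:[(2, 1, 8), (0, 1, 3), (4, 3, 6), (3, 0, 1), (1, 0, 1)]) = incident: (0,1), (3,0), (1,0)
= 3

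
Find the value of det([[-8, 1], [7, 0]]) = (-8)*(0) - (1)*(7)
= -7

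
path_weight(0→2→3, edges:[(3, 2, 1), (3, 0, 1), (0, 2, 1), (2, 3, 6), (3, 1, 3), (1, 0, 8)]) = 7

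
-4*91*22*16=-128128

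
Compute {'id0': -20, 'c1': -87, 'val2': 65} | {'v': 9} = {'id0': -20, 'c1': -87, 'val2': 65, 'v': 9}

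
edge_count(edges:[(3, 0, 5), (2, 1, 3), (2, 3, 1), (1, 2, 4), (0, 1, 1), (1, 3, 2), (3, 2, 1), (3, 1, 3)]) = 8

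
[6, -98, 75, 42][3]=42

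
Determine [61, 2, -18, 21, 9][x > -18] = keep x where x > -18: 61✓, 2✓, -18✗, 21✓, 9✓
= [61, 2, 21, 9]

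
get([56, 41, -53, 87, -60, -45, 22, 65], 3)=87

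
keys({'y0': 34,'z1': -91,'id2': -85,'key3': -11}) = ['y0', 'z1', 'id2', 'key3']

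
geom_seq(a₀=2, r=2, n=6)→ a_0 = 2*2^0 = 2
a_1 = 2*2^1 = 4
a_2 = 2*2^2 = 8
...
= [2, 4, 8, 16, 32, 64]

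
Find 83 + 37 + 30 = 150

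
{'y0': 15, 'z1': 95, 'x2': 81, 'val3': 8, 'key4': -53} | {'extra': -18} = {'y0': 15, 'z1': 95, 'x2': 81, 'val3': 8, 'key4': -53, 'extra': -18}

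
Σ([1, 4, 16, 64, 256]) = 341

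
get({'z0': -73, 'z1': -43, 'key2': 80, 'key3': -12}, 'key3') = -12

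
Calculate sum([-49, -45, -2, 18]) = (-49) + (-45) + (-2) + 18
= -78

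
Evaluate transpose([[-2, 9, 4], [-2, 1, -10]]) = [[-2, -2], [9, 1], [4, -10]]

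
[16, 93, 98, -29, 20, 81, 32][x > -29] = [16, 93, 98, 20, 81, 32]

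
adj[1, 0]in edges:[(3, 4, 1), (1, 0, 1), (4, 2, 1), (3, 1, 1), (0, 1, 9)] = 1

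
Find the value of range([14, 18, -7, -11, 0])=29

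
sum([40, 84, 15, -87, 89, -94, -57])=-10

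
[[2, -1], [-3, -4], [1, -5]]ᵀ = [[2, -3, 1], [-1, -4, -5]]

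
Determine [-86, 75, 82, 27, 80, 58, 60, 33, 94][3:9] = [27, 80, 58, 60, 33, 94]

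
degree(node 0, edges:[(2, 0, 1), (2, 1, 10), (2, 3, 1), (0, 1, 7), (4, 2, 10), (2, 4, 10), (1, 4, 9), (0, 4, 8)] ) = 3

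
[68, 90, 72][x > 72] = keep x where x > 72: 68✗, 90✓, 72✗
= [90]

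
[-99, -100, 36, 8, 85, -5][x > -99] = [36, 8, 85, -5]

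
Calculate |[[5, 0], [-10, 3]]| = 15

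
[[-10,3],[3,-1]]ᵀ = [[-10, 3], [3, -1]]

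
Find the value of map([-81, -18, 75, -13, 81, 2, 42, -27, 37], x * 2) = -81*2=-162, -18*2=-36, 75*2=150, -13*2=-26, 81*2=162, 2*2=4, 42*2=84, -27*2=-54, 37*2=74
= [-162, -36, 150, -26, 162, 4, 84, -54, 74]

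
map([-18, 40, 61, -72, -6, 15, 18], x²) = (-18)²=324, (40)²=1600, (61)²=3721, (-72)²=5184, (-6)²=36, (15)²=225, (18)²=324
= [324, 1600, 3721, 5184, 36, 225, 324]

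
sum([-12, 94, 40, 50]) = 172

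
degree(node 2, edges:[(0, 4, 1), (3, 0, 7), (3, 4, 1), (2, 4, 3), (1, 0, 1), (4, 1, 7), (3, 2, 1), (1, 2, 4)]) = incident: (2,4), (3,2), (1,2)
= 3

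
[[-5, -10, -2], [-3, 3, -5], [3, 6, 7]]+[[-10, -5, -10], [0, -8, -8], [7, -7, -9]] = [[-15, -15, -12], [-3, -5, -13], [10, -1, -2]]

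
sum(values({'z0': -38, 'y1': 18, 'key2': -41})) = -61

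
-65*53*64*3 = -661440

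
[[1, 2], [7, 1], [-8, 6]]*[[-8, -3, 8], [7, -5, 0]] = C[0][0] = (1)*(-8) + (2)*(7) = 6
C[0][1] = (1)*(-3) + (2)*(-5) = -13
C[0][2] = (1)*(8) + (2)*(0) = 8
C[1][0] = (7)*(-8) + (1)*(7) = -49
C[1][1] = (7)*(-3) + (1)*(-5) = -26
C[1][2] = (7)*(8) + (1)*(0) = 56
... (3 more cells)
= [[6, -13, 8], [-49, -26, 56], [106, -6, -64]]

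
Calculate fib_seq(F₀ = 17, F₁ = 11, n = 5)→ [17, 11, 28, 39, 67]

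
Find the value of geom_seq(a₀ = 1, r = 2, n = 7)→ [1, 2, 4, 8, 16, 32, 64]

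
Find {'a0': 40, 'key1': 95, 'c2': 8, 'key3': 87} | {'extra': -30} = {'a0': 40, 'key1': 95, 'c2': 8, 'key3': 87, 'extra': -30}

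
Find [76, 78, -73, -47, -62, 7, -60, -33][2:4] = [-73, -47]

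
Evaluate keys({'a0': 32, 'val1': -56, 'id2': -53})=['a0', 'val1', 'id2']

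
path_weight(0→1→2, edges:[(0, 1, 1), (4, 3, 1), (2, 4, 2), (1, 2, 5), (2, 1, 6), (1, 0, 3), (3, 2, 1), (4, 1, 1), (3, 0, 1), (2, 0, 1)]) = 6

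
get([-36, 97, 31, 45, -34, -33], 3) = 45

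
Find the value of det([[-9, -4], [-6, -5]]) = (-9)*(-5) - (-4)*(-6)
= 21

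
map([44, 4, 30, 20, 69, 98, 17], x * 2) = [88, 8, 60, 40, 138, 196, 34]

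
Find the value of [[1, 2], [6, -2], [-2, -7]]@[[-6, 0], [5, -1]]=C[0][0] = (1)*(-6) + (2)*(5) = 4
C[0][1] = (1)*(0) + (2)*(-1) = -2
C[1][0] = (6)*(-6) + (-2)*(5) = -46
C[1][1] = (6)*(0) + (-2)*(-1) = 2
C[2][0] = (-2)*(-6) + (-7)*(5) = -23
C[2][1] = (-2)*(0) + (-7)*(-1) = 7
= [[4, -2], [-46, 2], [-23, 7]]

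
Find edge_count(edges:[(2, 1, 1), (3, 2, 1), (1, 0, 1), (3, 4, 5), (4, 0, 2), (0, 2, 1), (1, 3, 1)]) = 7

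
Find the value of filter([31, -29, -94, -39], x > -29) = [31]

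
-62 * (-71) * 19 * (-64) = -5352832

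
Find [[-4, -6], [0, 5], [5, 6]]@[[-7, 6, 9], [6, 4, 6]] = C[0][0] = (-4)*(-7) + (-6)*(6) = -8
C[0][1] = (-4)*(6) + (-6)*(4) = -48
C[0][2] = (-4)*(9) + (-6)*(6) = -72
C[1][0] = (0)*(-7) + (5)*(6) = 30
C[1][1] = (0)*(6) + (5)*(4) = 20
C[1][2] = (0)*(9) + (5)*(6) = 30
... (3 more cells)
= [[-8, -48, -72], [30, 20, 30], [1, 54, 81]]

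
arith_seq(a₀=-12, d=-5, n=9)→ [-12, -17, -22, -27, -32, -37, -42, -47, -52]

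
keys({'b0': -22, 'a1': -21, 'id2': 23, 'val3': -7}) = ['b0', 'a1', 'id2', 'val3']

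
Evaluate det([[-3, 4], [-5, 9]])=(-3)*(9) - (4)*(-5)
= -7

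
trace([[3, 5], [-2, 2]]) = diagonal: 3 + 2
= 5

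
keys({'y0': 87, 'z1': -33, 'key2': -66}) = ['y0', 'z1', 'key2']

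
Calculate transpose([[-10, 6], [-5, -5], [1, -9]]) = [[-10, -5, 1], [6, -5, -9]]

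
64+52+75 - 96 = 95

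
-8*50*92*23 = -846400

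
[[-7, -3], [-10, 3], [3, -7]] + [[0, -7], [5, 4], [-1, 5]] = [[-7, -10], [-5, 7], [2, -2]]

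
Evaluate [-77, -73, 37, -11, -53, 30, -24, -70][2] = 37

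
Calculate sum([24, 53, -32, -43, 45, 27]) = 74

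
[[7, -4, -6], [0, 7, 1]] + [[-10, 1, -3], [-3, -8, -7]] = [[-3, -3, -9], [-3, -1, -6]]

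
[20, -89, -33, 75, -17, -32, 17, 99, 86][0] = 20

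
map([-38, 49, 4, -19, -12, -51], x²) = (-38)²=1444, (49)²=2401, (4)²=16, (-19)²=361, (-12)²=144, (-51)²=2601
= [1444, 2401, 16, 361, 144, 2601]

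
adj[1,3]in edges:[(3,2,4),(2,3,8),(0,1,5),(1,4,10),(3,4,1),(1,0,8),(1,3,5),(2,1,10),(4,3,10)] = 5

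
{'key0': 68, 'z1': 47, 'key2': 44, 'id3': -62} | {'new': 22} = {'key0': 68, 'z1': 47, 'key2': 44, 'id3': -62, 'new': 22}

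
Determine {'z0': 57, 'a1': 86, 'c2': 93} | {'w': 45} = {'z0': 57, 'a1': 86, 'c2': 93, 'w': 45}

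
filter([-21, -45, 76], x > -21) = keep x where x > -21: -21✗, -45✗, 76✓
= [76]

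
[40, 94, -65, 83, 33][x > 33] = [40, 94, 83]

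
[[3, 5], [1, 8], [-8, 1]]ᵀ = [[3, 1, -8], [5, 8, 1]]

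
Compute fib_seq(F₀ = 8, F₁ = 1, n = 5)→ F_2 = F_1 + F_0 = 9
F_3 = F_2 + F_1 = 10
F_4 = F_3 + F_2 = 19
= [8, 1, 9, 10, 19]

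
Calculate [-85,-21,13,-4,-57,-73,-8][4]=-57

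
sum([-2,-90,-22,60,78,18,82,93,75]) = 292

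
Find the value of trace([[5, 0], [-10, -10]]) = -5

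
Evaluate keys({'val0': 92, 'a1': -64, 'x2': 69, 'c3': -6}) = ['val0', 'a1', 'x2', 'c3']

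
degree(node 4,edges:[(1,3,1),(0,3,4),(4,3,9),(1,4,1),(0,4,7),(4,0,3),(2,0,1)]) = incident: (4,3), (1,4), (0,4), (4,0)
= 4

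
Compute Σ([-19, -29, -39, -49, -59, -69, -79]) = -343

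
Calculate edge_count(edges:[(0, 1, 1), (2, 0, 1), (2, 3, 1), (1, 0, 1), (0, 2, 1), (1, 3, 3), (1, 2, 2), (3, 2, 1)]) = 8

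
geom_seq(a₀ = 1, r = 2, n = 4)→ a_0 = 1*2^0 = 1
a_1 = 1*2^1 = 2
a_2 = 1*2^2 = 4
...
= [1, 2, 4, 8]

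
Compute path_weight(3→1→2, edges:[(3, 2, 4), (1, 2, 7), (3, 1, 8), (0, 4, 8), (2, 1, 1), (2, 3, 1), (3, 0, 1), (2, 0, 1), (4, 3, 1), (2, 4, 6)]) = 15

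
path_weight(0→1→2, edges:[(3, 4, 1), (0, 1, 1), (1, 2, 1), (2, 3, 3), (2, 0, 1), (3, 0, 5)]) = w(0→1)=1 + w(1→2)=1
= 2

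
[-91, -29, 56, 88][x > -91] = [-29, 56, 88]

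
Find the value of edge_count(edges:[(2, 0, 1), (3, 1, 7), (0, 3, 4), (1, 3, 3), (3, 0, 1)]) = 5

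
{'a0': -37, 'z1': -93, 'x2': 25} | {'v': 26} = {'a0': -37, 'z1': -93, 'x2': 25, 'v': 26}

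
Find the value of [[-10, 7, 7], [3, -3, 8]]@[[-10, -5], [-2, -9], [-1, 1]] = C[0][0] = (-10)*(-10) + (7)*(-2) + (7)*(-1) = 79
C[0][1] = (-10)*(-5) + (7)*(-9) + (7)*(1) = -6
C[1][0] = (3)*(-10) + (-3)*(-2) + (8)*(-1) = -32
C[1][1] = (3)*(-5) + (-3)*(-9) + (8)*(1) = 20
= [[79, -6], [-32, 20]]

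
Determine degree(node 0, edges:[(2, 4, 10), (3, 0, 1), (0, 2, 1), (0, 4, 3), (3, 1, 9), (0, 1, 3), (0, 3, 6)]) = 5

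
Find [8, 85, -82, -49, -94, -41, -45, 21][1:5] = [85, -82, -49, -94]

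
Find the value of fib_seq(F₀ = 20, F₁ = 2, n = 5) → [20, 2, 22, 24, 46]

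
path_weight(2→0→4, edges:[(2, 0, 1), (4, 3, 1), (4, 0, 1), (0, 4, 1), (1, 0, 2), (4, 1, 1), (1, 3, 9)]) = w(2→0)=1 + w(0→4)=1
= 2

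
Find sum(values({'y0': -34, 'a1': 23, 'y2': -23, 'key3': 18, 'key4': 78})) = (-34) + 23 + (-23) + 18 + 78
= 62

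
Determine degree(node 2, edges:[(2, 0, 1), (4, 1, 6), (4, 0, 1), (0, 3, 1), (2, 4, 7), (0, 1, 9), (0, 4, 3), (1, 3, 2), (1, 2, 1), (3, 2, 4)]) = incident: (2,0), (2,4), (1,2), (3,2)
= 4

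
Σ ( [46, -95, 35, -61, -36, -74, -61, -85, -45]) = -376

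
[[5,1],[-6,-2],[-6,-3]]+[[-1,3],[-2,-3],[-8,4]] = [[4, 4], [-8, -5], [-14, 1]]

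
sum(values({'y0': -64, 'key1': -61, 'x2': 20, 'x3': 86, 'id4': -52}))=(-64) + (-61) + 20 + 86 + (-52)
= -71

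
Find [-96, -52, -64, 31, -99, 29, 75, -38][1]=-52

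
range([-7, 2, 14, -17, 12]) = 31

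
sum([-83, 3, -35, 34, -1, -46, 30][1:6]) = -45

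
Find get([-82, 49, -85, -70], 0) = -82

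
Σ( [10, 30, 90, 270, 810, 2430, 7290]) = 10 + 30 + 90 + 270 + 810 + 2430 + 7290
= 10930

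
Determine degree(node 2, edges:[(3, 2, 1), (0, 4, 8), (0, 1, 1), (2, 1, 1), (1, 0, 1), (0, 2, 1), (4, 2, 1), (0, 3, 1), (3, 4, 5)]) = 4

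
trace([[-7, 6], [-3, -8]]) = -15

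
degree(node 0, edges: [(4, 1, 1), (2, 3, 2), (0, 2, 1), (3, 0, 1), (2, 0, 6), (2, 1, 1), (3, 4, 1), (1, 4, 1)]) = incident: (0,2), (3,0), (2,0)
= 3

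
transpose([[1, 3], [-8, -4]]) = [[1, -8], [3, -4]]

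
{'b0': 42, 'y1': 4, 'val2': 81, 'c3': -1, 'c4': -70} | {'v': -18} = {'b0': 42, 'y1': 4, 'val2': 81, 'c3': -1, 'c4': -70, 'v': -18}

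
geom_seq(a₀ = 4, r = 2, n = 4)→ a_0 = 4*2^0 = 4
a_1 = 4*2^1 = 8
a_2 = 4*2^2 = 16
...
= [4, 8, 16, 32]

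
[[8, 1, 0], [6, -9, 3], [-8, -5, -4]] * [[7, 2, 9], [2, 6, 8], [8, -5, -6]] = C[0][0] = (8)*(7) + (1)*(2) + (0)*(8) = 58
C[0][1] = (8)*(2) + (1)*(6) + (0)*(-5) = 22
C[0][2] = (8)*(9) + (1)*(8) + (0)*(-6) = 80
C[1][0] = (6)*(7) + (-9)*(2) + (3)*(8) = 48
C[1][1] = (6)*(2) + (-9)*(6) + (3)*(-5) = -57
C[1][2] = (6)*(9) + (-9)*(8) + (3)*(-6) = -36
... (3 more cells)
= [[58, 22, 80], [48, -57, -36], [-98, -26, -88]]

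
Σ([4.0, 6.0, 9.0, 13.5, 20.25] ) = 4.0 + 6.0 + 9.0 + 13.5 + 20.25
= 52.75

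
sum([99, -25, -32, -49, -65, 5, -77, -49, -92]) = 99 + (-25) + (-32) + (-49) + (-65) + 5 + (-77) + (-49) + (-92)
= -285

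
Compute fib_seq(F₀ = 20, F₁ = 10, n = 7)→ [20, 10, 30, 40, 70, 110, 180]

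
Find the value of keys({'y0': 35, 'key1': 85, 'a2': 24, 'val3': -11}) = ['y0', 'key1', 'a2', 'val3']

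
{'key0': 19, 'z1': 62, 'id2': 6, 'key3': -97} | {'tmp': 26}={'key0': 19, 'z1': 62, 'id2': 6, 'key3': -97, 'tmp': 26}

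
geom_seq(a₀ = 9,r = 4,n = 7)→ a_0 = 9*4^0 = 9
a_1 = 9*4^1 = 36
a_2 = 9*4^2 = 144
...
= [9, 36, 144, 576, 2304, 9216, 36864]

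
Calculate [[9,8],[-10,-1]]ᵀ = [[9, -10], [8, -1]]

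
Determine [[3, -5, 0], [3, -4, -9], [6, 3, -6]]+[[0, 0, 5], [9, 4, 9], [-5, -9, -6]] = [[3, -5, 5], [12, 0, 0], [1, -6, -12]]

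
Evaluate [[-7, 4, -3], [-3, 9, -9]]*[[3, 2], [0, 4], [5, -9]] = [[-36, 29], [-54, 111]]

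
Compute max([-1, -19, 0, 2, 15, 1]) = 15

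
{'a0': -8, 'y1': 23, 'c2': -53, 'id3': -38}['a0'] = -8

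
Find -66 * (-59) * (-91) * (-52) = 18426408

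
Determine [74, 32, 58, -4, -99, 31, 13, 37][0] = 74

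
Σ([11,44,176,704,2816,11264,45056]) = 60071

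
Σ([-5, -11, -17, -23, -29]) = -85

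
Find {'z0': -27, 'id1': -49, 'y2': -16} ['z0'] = -27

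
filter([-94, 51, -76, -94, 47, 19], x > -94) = keep x where x > -94: -94✗, 51✓, -76✓, -94✗, 47✓, 19✓
= [51, -76, 47, 19]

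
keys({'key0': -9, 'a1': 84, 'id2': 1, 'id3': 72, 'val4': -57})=['key0', 'a1', 'id2', 'id3', 'val4']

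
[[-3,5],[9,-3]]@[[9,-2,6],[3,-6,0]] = [[-12, -24, -18], [72, 0, 54]]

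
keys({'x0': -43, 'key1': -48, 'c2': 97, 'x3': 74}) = ['x0', 'key1', 'c2', 'x3']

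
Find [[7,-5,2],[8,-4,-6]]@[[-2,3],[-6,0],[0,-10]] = C[0][0] = (7)*(-2) + (-5)*(-6) + (2)*(0) = 16
C[0][1] = (7)*(3) + (-5)*(0) + (2)*(-10) = 1
C[1][0] = (8)*(-2) + (-4)*(-6) + (-6)*(0) = 8
C[1][1] = (8)*(3) + (-4)*(0) + (-6)*(-10) = 84
= [[16, 1], [8, 84]]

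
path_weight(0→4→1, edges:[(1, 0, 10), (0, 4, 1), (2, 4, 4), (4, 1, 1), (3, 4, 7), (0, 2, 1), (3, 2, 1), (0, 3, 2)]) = 2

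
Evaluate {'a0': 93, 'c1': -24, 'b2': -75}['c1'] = -24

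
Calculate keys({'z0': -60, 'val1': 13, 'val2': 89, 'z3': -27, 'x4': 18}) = ['z0', 'val1', 'val2', 'z3', 'x4']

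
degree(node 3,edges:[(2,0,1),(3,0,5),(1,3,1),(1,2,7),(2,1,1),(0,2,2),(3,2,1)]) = incident: (3,0), (1,3), (3,2)
= 3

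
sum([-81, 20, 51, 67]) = 57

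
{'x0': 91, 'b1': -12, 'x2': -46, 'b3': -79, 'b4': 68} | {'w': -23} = {'x0': 91, 'b1': -12, 'x2': -46, 'b3': -79, 'b4': 68, 'w': -23}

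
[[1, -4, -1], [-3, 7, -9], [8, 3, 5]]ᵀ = [[1, -3, 8], [-4, 7, 3], [-1, -9, 5]]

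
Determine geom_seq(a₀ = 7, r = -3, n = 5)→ [7, -21, 63, -189, 567]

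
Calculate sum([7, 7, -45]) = -31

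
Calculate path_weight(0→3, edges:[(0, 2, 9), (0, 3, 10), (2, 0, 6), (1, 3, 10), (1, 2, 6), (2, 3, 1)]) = 10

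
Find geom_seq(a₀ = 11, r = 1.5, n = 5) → a_0 = 11*1.5^0 = 11.0
a_1 = 11*1.5^1 = 16.5
a_2 = 11*1.5^2 = 24.75
...
= [11.0, 16.5, 24.75, 37.125, 55.6875]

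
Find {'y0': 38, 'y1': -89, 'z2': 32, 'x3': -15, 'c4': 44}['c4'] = 44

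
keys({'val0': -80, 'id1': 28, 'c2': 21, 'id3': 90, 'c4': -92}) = ['val0', 'id1', 'c2', 'id3', 'c4']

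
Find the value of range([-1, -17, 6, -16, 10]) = 27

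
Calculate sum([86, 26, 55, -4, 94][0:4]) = 163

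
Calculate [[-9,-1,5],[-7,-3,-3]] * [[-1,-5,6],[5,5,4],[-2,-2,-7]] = [[-6, 30, -93], [-2, 26, -33]]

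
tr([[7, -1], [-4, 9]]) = diagonal: 7 + 9
= 16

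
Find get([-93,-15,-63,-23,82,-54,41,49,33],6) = 41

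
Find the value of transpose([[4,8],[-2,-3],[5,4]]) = [[4, -2, 5], [8, -3, 4]]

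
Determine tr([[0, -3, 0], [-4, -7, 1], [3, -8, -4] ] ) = diagonal: 0 + (-7) + (-4)
= -11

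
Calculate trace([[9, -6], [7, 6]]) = diagonal: 9 + 6
= 15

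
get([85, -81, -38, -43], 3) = -43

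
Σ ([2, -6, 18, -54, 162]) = 122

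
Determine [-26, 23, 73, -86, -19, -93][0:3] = [-26, 23, 73]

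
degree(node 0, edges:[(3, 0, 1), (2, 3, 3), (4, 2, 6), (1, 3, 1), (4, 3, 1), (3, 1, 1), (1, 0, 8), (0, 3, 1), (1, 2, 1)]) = incident: (3,0), (1,0), (0,3)
= 3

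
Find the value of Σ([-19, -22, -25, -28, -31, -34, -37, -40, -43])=(-19) + (-22) + (-25) + (-28) + (-31) + (-34) + (-37) + (-40) + (-43)
= -279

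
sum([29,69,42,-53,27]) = 29 + 69 + 42 + (-53) + 27
= 114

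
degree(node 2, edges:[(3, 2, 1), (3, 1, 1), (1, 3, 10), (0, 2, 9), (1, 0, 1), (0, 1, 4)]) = incident: (3,2), (0,2)
= 2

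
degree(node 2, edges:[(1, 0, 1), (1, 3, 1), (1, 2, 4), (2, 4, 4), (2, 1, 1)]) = incident: (1,2), (2,4), (2,1)
= 3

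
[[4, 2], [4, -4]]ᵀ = [[4, 4], [2, -4]]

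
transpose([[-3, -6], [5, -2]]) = [[-3, 5], [-6, -2]]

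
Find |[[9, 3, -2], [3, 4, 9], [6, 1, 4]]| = 231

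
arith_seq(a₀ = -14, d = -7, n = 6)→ [-14, -21, -28, -35, -42, -49]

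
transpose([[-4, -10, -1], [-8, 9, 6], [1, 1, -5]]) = [[-4, -8, 1], [-10, 9, 1], [-1, 6, -5]]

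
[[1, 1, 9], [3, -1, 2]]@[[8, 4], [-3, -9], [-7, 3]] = C[0][0] = (1)*(8) + (1)*(-3) + (9)*(-7) = -58
C[0][1] = (1)*(4) + (1)*(-9) + (9)*(3) = 22
C[1][0] = (3)*(8) + (-1)*(-3) + (2)*(-7) = 13
C[1][1] = (3)*(4) + (-1)*(-9) + (2)*(3) = 27
= [[-58, 22], [13, 27]]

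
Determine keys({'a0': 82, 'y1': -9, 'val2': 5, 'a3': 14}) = ['a0', 'y1', 'val2', 'a3']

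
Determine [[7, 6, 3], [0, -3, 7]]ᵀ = [[7, 0], [6, -3], [3, 7]]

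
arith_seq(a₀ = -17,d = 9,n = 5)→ [-17, -8, 1, 10, 19]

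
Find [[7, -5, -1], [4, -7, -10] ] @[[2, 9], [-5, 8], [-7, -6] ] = C[0][0] = (7)*(2) + (-5)*(-5) + (-1)*(-7) = 46
C[0][1] = (7)*(9) + (-5)*(8) + (-1)*(-6) = 29
C[1][0] = (4)*(2) + (-7)*(-5) + (-10)*(-7) = 113
C[1][1] = (4)*(9) + (-7)*(8) + (-10)*(-6) = 40
= [[46, 29], [113, 40]]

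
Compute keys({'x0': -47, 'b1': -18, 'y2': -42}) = ['x0', 'b1', 'y2']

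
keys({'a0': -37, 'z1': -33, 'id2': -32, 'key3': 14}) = ['a0', 'z1', 'id2', 'key3']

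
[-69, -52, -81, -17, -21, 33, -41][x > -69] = [-52, -17, -21, 33, -41]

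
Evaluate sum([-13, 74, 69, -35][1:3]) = 143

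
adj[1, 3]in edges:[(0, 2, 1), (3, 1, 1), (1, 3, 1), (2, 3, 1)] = 1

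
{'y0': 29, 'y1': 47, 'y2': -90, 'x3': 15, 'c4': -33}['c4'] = -33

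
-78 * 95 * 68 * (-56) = 28217280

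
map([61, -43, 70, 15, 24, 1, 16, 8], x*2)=61*2=122, -43*2=-86, 70*2=140, 15*2=30, 24*2=48, 1*2=2, 16*2=32, 8*2=16
= [122, -86, 140, 30, 48, 2, 32, 16]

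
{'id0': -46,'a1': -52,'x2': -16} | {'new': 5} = {'id0': -46, 'a1': -52, 'x2': -16, 'new': 5}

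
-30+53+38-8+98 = 151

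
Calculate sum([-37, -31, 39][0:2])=slice → [-37, -31]
(-37) + (-31)
= -68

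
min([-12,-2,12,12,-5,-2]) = -12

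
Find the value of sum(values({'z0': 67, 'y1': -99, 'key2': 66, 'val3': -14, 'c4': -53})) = -33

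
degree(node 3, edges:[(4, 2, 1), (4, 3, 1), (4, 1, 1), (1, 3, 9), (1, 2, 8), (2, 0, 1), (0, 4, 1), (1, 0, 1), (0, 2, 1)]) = 2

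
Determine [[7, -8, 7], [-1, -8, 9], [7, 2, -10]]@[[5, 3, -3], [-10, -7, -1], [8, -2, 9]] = C[0][0] = (7)*(5) + (-8)*(-10) + (7)*(8) = 171
C[0][1] = (7)*(3) + (-8)*(-7) + (7)*(-2) = 63
C[0][2] = (7)*(-3) + (-8)*(-1) + (7)*(9) = 50
C[1][0] = (-1)*(5) + (-8)*(-10) + (9)*(8) = 147
C[1][1] = (-1)*(3) + (-8)*(-7) + (9)*(-2) = 35
C[1][2] = (-1)*(-3) + (-8)*(-1) + (9)*(9) = 92
... (3 more cells)
= [[171, 63, 50], [147, 35, 92], [-65, 27, -113]]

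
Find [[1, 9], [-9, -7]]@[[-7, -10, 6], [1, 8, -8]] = C[0][0] = (1)*(-7) + (9)*(1) = 2
C[0][1] = (1)*(-10) + (9)*(8) = 62
C[0][2] = (1)*(6) + (9)*(-8) = -66
C[1][0] = (-9)*(-7) + (-7)*(1) = 56
C[1][1] = (-9)*(-10) + (-7)*(8) = 34
C[1][2] = (-9)*(6) + (-7)*(-8) = 2
= [[2, 62, -66], [56, 34, 2]]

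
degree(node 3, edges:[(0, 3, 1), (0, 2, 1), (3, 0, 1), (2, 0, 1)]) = incident: (0,3), (3,0)
= 2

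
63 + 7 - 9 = 61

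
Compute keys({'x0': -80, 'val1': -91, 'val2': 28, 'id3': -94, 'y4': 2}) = ['x0', 'val1', 'val2', 'id3', 'y4']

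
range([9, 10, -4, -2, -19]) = 29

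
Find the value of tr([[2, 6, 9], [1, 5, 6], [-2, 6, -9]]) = diagonal: 2 + 5 + (-9)
= -2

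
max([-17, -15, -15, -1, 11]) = 11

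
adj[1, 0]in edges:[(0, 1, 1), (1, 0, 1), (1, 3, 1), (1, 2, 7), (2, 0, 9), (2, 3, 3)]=1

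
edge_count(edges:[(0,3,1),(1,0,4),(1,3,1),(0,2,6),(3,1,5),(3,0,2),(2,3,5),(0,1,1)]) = 8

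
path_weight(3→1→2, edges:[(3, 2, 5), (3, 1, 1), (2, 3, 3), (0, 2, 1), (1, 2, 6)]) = 7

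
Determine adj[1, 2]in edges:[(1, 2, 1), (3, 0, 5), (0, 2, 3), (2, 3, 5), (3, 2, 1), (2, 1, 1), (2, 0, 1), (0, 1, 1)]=1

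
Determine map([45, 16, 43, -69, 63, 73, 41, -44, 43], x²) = [2025, 256, 1849, 4761, 3969, 5329, 1681, 1936, 1849]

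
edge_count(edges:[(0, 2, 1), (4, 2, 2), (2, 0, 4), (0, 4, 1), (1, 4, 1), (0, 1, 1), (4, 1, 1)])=7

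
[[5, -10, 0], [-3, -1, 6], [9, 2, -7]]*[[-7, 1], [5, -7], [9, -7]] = [[-85, 75], [70, -38], [-116, 44]]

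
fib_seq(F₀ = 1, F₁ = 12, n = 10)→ F_2 = F_1 + F_0 = 13
F_3 = F_2 + F_1 = 25
F_4 = F_3 + F_2 = 38
...
= [1, 12, 13, 25, 38, 63, 101, 164, 265, 429]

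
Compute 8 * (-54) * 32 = -13824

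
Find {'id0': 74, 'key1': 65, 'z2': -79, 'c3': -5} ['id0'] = 74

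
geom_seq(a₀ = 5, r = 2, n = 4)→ [5, 10, 20, 40]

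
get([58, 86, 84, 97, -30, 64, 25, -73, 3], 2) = 84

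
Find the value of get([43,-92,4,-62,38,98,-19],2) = 4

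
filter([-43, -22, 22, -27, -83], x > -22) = [22]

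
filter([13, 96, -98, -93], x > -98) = keep x where x > -98: 13✓, 96✓, -98✗, -93✓
= [13, 96, -93]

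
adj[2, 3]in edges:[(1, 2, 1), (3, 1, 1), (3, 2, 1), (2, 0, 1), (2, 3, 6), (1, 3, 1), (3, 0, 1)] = 6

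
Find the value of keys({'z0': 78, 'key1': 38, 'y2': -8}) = ['z0', 'key1', 'y2']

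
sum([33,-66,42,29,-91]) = -53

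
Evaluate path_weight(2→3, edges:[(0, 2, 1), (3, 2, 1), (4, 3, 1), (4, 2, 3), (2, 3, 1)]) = 1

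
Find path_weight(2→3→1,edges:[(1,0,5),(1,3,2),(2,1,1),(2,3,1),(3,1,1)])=w(2→3)=1 + w(3→1)=1
= 2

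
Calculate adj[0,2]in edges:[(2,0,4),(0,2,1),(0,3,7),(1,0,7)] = 1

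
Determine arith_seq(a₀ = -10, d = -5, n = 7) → [-10, -15, -20, -25, -30, -35, -40]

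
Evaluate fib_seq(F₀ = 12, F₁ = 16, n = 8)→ [12, 16, 28, 44, 72, 116, 188, 304]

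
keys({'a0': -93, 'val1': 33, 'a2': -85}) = ['a0', 'val1', 'a2']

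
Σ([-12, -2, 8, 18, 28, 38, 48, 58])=184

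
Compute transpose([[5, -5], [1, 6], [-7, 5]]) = [[5, 1, -7], [-5, 6, 5]]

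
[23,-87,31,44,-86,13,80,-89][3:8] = [44, -86, 13, 80, -89]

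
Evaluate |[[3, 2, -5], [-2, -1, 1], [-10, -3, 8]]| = 17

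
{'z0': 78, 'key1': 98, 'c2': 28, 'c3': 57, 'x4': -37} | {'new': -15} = {'z0': 78, 'key1': 98, 'c2': 28, 'c3': 57, 'x4': -37, 'new': -15}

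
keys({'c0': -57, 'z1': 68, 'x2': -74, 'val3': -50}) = ['c0', 'z1', 'x2', 'val3']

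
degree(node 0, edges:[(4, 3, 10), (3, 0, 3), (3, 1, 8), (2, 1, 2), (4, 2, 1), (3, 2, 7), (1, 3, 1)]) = incident: (3,0)
= 1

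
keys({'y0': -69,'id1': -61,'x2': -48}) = ['y0', 'id1', 'x2']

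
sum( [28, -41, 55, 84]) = 126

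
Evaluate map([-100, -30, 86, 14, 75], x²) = [10000, 900, 7396, 196, 5625]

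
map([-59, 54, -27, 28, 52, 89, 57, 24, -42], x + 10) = [-49, 64, -17, 38, 62, 99, 67, 34, -32]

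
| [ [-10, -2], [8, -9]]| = (-10)*(-9) - (-2)*(8)
= 106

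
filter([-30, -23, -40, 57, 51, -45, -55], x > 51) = [57]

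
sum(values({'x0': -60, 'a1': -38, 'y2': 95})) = -3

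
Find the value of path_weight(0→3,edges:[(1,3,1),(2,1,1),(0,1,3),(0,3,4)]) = 4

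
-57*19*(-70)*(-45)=-3411450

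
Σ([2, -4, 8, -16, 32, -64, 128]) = 2 + -4 + 8 + -16 + 32 + -64 + 128
= 86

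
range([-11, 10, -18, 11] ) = 29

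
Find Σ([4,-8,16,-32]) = -20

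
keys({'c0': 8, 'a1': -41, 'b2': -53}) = ['c0', 'a1', 'b2']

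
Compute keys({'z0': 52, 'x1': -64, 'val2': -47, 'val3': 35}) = ['z0', 'x1', 'val2', 'val3']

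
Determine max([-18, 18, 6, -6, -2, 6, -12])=18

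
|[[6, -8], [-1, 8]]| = (6)*(8) - (-8)*(-1)
= 40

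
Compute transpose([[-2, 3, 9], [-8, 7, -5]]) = [[-2, -8], [3, 7], [9, -5]]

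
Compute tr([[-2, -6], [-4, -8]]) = -10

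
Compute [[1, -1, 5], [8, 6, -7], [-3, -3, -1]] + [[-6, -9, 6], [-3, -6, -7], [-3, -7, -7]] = [[-5, -10, 11], [5, 0, -14], [-6, -10, -8]]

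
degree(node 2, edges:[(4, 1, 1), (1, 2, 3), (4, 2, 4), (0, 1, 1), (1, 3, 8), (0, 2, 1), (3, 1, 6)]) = incident: (1,2), (4,2), (0,2)
= 3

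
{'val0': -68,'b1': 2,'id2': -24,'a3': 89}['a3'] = 89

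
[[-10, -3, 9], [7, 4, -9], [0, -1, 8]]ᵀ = [[-10, 7, 0], [-3, 4, -1], [9, -9, 8]]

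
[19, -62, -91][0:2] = [19, -62]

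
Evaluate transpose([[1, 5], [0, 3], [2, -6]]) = [[1, 0, 2], [5, 3, -6]]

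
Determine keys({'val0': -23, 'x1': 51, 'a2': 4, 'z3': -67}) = ['val0', 'x1', 'a2', 'z3']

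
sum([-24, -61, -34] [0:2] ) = slice → [-24, -61]
(-24) + (-61)
= -85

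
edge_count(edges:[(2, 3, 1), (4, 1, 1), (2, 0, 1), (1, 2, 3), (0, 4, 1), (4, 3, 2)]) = 6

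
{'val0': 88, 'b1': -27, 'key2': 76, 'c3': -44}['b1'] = -27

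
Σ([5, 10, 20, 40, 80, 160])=315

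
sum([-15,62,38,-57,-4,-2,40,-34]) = (-15) + 62 + 38 + (-57) + (-4) + (-2) + 40 + (-34)
= 28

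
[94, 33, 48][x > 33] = [94, 48]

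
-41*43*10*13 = -229190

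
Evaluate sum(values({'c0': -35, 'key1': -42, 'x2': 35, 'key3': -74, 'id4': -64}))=-180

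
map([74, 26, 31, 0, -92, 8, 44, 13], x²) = [5476, 676, 961, 0, 8464, 64, 1936, 169]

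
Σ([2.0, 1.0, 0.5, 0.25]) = 3.75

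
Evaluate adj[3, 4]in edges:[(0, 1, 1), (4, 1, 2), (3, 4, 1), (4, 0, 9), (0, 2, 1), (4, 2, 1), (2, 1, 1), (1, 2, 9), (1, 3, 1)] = 1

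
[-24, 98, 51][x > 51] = keep x where x > 51: -24✗, 98✓, 51✗
= [98]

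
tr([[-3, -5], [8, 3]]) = 0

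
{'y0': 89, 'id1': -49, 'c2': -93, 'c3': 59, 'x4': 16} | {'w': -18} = {'y0': 89, 'id1': -49, 'c2': -93, 'c3': 59, 'x4': 16, 'w': -18}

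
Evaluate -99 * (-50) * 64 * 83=26294400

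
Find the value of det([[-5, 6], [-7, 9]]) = -3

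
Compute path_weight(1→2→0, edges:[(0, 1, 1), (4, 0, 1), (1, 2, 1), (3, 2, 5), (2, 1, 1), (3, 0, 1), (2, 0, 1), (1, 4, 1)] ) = w(1→2)=1 + w(2→0)=1
= 2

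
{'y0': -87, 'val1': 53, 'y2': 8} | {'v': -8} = {'y0': -87, 'val1': 53, 'y2': 8, 'v': -8}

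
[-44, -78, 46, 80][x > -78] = [-44, 46, 80]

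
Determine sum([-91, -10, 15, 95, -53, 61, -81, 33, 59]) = (-91) + (-10) + 15 + 95 + (-53) + 61 + (-81) + 33 + 59
= 28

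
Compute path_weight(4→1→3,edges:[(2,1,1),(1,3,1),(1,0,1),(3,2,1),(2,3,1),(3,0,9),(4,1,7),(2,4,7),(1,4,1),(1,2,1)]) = w(4→1)=7 + w(1→3)=1
= 8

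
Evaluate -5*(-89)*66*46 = 1351020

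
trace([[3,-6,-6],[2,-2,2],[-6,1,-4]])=-3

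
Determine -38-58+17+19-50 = -110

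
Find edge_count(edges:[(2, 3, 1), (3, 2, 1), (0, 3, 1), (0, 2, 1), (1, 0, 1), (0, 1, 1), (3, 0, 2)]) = 7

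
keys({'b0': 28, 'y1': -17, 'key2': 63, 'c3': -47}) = ['b0', 'y1', 'key2', 'c3']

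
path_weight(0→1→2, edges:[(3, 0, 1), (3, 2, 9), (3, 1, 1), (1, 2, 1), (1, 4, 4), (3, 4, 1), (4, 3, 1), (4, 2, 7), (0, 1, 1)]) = w(0→1)=1 + w(1→2)=1
= 2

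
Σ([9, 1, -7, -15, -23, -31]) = 9 + 1 + (-7) + (-15) + (-23) + (-31)
= -66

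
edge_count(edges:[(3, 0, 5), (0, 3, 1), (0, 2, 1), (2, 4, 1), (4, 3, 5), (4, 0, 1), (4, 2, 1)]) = 7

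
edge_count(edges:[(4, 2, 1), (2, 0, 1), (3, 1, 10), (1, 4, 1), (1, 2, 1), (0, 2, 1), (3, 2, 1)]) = 7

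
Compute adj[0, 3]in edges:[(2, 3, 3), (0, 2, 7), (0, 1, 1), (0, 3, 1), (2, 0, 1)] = 1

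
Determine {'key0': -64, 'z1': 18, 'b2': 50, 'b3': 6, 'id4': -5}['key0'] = -64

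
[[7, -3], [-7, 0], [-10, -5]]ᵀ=[[7, -7, -10], [-3, 0, -5]]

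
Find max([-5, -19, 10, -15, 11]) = 11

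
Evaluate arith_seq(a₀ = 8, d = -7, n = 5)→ a_0 = 8 + 0*-7 = 8
a_1 = 8 + 1*-7 = 1
a_2 = 8 + 2*-7 = -6
...
= [8, 1, -6, -13, -20]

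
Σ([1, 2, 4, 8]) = 1 + 2 + 4 + 8
= 15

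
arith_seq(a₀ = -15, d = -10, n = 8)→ [-15, -25, -35, -45, -55, -65, -75, -85]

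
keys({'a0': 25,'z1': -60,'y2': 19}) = ['a0', 'z1', 'y2']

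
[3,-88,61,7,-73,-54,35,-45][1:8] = [-88, 61, 7, -73, -54, 35, -45]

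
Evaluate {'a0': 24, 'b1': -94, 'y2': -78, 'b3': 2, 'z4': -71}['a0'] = 24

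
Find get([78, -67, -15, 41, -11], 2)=-15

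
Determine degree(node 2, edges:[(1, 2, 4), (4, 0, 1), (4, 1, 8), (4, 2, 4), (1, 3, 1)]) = 2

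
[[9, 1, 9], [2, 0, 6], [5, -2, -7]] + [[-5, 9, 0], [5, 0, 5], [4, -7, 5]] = [[4, 10, 9], [7, 0, 11], [9, -9, -2]]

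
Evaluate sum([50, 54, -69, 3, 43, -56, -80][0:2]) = 104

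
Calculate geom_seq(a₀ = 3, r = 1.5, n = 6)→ [3.0, 4.5, 6.75, 10.125, 15.1875, 22.78125]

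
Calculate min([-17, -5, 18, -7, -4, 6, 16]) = -17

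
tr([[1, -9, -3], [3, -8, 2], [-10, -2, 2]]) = diagonal: 1 + (-8) + 2
= -5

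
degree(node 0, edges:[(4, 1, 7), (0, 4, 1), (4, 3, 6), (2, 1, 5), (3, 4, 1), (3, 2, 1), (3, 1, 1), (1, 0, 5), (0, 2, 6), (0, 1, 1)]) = 4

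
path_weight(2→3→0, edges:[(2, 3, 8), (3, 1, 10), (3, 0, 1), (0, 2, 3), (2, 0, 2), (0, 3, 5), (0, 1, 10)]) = w(2→3)=8 + w(3→0)=1
= 9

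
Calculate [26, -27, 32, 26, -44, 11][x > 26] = [32]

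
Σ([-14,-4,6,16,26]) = 30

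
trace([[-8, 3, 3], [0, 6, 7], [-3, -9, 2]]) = diagonal: (-8) + 6 + 2
= 0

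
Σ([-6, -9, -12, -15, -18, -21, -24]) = -105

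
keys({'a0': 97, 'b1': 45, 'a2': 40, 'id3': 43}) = ['a0', 'b1', 'a2', 'id3']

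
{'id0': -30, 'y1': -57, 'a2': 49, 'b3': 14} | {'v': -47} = {'id0': -30, 'y1': -57, 'a2': 49, 'b3': 14, 'v': -47}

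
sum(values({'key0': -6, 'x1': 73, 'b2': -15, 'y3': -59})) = -7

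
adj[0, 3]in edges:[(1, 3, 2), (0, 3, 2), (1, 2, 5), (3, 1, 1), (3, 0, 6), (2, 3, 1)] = 2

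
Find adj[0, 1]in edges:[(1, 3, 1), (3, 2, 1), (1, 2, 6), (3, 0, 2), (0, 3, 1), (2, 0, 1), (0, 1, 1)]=1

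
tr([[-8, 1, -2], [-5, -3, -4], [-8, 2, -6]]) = diagonal: (-8) + (-3) + (-6)
= -17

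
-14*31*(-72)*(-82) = -2562336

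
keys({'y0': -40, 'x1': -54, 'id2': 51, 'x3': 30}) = ['y0', 'x1', 'id2', 'x3']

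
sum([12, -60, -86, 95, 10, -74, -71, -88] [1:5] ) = slice → [-60, -86, 95, 10]
(-60) + (-86) + 95 + 10
= -41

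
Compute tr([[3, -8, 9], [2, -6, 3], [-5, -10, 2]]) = -1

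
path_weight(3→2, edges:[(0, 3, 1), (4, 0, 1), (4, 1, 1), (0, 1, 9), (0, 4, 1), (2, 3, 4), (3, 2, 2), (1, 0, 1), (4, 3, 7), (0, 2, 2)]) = w(3→2)=2
= 2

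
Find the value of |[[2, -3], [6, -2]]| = (2)*(-2) - (-3)*(6)
= 14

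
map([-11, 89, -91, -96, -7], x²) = [121, 7921, 8281, 9216, 49]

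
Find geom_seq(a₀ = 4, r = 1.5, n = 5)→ a_0 = 4*1.5^0 = 4.0
a_1 = 4*1.5^1 = 6.0
a_2 = 4*1.5^2 = 9.0
...
= [4.0, 6.0, 9.0, 13.5, 20.25]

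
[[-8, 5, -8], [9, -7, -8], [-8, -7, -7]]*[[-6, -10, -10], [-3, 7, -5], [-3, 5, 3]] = [[57, 75, 31], [-9, -179, -79], [90, -4, 94]]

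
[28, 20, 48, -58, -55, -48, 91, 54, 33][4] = -55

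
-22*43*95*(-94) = 8447780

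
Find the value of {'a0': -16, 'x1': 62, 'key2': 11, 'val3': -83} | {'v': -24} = {'a0': -16, 'x1': 62, 'key2': 11, 'val3': -83, 'v': -24}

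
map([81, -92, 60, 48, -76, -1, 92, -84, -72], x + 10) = 81+10=91, -92+10=-82, 60+10=70, 48+10=58, -76+10=-66, -1+10=9, 92+10=102, -84+10=-74, -72+10=-62
= [91, -82, 70, 58, -66, 9, 102, -74, -62]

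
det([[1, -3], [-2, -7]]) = (1)*(-7) - (-3)*(-2)
= -13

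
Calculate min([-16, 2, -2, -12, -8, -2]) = -16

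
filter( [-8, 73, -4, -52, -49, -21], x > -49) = keep x where x > -49: -8✓, 73✓, -4✓, -52✗, -49✗, -21✓
= [-8, 73, -4, -21]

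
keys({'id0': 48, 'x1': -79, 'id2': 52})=['id0', 'x1', 'id2']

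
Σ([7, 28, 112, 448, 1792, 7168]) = 7 + 28 + 112 + 448 + 1792 + 7168
= 9555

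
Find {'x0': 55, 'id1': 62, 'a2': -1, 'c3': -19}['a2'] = -1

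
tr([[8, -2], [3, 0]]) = diagonal: 8 + 0
= 8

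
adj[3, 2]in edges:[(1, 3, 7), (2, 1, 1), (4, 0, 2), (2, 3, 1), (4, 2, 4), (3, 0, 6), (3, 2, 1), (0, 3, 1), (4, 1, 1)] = 1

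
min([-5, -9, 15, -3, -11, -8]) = -11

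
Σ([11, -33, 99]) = 11 + -33 + 99
= 77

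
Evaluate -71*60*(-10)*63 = 2683800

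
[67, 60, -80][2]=-80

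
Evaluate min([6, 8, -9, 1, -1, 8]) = -9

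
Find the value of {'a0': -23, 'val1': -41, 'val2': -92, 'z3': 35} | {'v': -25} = {'a0': -23, 'val1': -41, 'val2': -92, 'z3': 35, 'v': -25}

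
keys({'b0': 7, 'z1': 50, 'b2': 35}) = ['b0', 'z1', 'b2']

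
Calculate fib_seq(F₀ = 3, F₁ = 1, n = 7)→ F_2 = F_1 + F_0 = 4
F_3 = F_2 + F_1 = 5
F_4 = F_3 + F_2 = 9
...
= [3, 1, 4, 5, 9, 14, 23]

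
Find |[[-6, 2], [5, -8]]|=38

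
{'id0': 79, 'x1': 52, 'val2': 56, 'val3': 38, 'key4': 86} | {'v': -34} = {'id0': 79, 'x1': 52, 'val2': 56, 'val3': 38, 'key4': 86, 'v': -34}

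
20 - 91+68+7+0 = 4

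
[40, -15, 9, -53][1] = -15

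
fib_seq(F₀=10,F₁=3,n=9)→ [10, 3, 13, 16, 29, 45, 74, 119, 193]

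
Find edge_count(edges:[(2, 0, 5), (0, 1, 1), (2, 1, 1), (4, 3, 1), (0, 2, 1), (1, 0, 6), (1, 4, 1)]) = 7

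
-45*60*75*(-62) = 12555000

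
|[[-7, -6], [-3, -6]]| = 24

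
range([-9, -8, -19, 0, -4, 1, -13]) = 20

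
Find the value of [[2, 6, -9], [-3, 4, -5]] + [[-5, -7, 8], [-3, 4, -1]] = [[-3, -1, -1], [-6, 8, -6]]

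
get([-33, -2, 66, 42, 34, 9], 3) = 42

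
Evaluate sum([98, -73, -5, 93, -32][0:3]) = slice → [98, -73, -5]
98 + (-73) + (-5)
= 20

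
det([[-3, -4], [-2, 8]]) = (-3)*(8) - (-4)*(-2)
= -32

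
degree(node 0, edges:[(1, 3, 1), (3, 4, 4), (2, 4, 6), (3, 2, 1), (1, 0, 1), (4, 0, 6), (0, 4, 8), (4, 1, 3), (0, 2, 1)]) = incident: (1,0), (4,0), (0,4), (0,2)
= 4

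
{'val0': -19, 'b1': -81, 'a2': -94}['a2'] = -94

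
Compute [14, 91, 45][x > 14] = [91, 45]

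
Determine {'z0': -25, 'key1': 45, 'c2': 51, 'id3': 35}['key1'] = 45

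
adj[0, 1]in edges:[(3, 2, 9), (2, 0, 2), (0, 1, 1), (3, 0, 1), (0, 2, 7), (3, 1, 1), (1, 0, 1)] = 1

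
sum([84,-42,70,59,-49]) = 122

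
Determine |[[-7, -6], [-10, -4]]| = (-7)*(-4) - (-6)*(-10)
= -32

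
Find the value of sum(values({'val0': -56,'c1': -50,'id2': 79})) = (-56) + (-50) + 79
= -27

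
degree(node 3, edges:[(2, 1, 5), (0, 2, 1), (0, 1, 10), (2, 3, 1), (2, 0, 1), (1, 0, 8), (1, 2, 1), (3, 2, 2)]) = incident: (2,3), (3,2)
= 2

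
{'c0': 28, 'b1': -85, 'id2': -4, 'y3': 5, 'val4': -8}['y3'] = 5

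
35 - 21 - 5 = 9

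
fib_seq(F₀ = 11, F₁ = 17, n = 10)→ [11, 17, 28, 45, 73, 118, 191, 309, 500, 809]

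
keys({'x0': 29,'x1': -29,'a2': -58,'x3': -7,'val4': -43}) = ['x0', 'x1', 'a2', 'x3', 'val4']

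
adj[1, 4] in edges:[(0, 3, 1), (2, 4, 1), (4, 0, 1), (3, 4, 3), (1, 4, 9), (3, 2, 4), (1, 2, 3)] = 9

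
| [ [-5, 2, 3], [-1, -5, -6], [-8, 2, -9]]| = -333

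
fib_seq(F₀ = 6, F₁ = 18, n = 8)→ F_2 = F_1 + F_0 = 24
F_3 = F_2 + F_1 = 42
F_4 = F_3 + F_2 = 66
...
= [6, 18, 24, 42, 66, 108, 174, 282]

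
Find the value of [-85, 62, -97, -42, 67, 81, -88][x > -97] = [-85, 62, -42, 67, 81, -88]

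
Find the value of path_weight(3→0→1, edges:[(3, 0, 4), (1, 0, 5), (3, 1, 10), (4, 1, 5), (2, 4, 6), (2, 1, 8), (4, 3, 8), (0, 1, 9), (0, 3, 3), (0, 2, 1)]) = 13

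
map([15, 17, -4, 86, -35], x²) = (15)²=225, (17)²=289, (-4)²=16, (86)²=7396, (-35)²=1225
= [225, 289, 16, 7396, 1225]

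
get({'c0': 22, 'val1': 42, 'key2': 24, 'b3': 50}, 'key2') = 24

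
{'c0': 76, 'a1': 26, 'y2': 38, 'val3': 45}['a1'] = 26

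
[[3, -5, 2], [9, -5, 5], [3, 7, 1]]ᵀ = [[3, 9, 3], [-5, -5, 7], [2, 5, 1]]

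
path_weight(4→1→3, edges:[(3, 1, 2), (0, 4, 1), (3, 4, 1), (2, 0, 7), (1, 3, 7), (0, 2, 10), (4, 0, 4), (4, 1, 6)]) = w(4→1)=6 + w(1→3)=7
= 13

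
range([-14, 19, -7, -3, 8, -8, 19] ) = 33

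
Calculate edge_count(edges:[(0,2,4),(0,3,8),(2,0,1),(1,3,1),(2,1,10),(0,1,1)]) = 6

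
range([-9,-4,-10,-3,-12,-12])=9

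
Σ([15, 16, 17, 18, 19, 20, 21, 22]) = 15 + 16 + 17 + 18 + 19 + 20 + 21 + 22
= 148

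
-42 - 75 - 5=-122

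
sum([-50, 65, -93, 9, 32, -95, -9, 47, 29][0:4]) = slice → [-50, 65, -93, 9]
(-50) + 65 + (-93) + 9
= -69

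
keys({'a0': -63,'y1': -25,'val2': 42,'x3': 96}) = ['a0', 'y1', 'val2', 'x3']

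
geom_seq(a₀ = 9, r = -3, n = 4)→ [9, -27, 81, -243]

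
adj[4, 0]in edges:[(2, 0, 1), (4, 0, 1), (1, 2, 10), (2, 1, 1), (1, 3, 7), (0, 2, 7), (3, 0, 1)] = 1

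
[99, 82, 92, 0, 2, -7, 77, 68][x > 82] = [99, 92]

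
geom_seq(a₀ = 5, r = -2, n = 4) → a_0 = 5*(-2)^0 = 5
a_1 = 5*(-2)^1 = -10
a_2 = 5*(-2)^2 = 20
...
= [5, -10, 20, -40]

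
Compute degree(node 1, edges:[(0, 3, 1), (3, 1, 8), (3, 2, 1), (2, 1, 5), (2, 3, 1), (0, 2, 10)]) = incident: (3,1), (2,1)
= 2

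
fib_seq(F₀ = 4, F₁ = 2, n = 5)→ [4, 2, 6, 8, 14]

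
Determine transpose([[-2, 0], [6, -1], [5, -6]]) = [[-2, 6, 5], [0, -1, -6]]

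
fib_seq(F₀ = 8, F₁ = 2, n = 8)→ F_2 = F_1 + F_0 = 10
F_3 = F_2 + F_1 = 12
F_4 = F_3 + F_2 = 22
...
= [8, 2, 10, 12, 22, 34, 56, 90]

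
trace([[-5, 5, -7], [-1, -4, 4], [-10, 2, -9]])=-18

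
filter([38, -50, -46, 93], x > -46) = keep x where x > -46: 38✓, -50✗, -46✗, 93✓
= [38, 93]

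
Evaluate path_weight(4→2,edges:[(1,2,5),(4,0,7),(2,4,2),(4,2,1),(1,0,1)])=1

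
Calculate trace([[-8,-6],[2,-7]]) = -15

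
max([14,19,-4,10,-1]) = 19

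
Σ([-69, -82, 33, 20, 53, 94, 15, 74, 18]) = (-69) + (-82) + 33 + 20 + 53 + 94 + 15 + 74 + 18
= 156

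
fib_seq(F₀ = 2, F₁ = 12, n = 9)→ F_2 = F_1 + F_0 = 14
F_3 = F_2 + F_1 = 26
F_4 = F_3 + F_2 = 40
...
= [2, 12, 14, 26, 40, 66, 106, 172, 278]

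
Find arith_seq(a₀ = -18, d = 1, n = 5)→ [-18, -17, -16, -15, -14]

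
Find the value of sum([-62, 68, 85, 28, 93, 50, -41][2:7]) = slice → [85, 28, 93, 50, -41]
85 + 28 + 93 + 50 + (-41)
= 215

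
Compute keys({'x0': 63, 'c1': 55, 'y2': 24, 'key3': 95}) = ['x0', 'c1', 'y2', 'key3']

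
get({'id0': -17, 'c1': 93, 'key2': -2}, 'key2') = -2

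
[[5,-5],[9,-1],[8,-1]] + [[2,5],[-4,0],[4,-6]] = [[7, 0], [5, -1], [12, -7]]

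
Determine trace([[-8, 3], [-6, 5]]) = -3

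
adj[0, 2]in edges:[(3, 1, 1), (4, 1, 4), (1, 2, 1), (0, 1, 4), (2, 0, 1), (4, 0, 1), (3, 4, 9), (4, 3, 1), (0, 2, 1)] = 1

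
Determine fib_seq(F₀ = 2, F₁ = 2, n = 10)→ F_2 = F_1 + F_0 = 4
F_3 = F_2 + F_1 = 6
F_4 = F_3 + F_2 = 10
...
= [2, 2, 4, 6, 10, 16, 26, 42, 68, 110]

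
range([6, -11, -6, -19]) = 25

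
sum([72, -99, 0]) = 72 + (-99) + 0
= -27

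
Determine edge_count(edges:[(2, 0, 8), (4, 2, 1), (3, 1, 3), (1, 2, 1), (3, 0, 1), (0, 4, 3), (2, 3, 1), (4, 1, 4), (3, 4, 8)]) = 9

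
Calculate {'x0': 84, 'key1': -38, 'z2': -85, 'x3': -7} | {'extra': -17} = {'x0': 84, 'key1': -38, 'z2': -85, 'x3': -7, 'extra': -17}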